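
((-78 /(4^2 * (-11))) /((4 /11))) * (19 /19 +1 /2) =117 /64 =1.83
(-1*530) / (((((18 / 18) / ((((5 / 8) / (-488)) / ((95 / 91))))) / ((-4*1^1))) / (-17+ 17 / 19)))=41.89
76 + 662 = 738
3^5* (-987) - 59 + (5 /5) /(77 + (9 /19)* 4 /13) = -4571294253 /19055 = -239899.99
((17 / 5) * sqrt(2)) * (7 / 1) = 119 * sqrt(2) / 5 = 33.66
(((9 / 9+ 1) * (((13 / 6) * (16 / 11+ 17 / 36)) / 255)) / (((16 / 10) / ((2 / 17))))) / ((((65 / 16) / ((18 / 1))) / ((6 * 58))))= 177016 / 47685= 3.71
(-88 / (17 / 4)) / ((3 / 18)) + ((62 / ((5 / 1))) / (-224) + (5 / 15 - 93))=-6196301 / 28560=-216.96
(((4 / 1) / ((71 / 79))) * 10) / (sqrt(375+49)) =790 * sqrt(106) / 3763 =2.16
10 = 10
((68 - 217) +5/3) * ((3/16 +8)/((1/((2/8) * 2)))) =-28951/48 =-603.15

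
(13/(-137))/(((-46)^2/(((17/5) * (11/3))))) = -2431/4348380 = -0.00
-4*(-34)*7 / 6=158.67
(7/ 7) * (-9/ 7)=-9/ 7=-1.29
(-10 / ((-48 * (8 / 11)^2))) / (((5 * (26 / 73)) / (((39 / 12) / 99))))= 803 / 110592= 0.01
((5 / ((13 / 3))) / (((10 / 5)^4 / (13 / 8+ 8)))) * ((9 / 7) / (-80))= -297 / 26624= -0.01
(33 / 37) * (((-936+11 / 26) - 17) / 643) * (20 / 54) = -1362185 / 2783547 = -0.49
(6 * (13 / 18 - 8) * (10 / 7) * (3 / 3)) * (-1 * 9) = 3930 / 7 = 561.43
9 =9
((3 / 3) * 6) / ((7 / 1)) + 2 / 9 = 68 / 63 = 1.08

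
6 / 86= 3 / 43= 0.07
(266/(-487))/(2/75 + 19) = -19950/694949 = -0.03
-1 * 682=-682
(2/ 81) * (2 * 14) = 56/ 81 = 0.69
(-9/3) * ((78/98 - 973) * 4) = 571656/49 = 11666.45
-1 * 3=-3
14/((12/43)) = 301/6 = 50.17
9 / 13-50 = -641 / 13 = -49.31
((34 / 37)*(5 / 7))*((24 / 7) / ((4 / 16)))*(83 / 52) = 338640 / 23569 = 14.37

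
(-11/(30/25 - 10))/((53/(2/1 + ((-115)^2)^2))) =874503135/212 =4125014.79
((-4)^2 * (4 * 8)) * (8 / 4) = 1024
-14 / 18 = -7 / 9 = -0.78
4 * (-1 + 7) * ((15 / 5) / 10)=36 / 5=7.20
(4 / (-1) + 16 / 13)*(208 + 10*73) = -33768 / 13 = -2597.54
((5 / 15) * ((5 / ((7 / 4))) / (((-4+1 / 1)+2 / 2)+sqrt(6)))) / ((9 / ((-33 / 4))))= -55 * sqrt(6) / 126- 55 / 63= -1.94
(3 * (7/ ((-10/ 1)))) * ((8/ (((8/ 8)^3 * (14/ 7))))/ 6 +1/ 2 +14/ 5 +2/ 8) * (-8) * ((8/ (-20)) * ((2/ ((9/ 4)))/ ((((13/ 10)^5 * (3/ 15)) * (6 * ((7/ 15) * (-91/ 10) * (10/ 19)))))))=769120000/ 304088967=2.53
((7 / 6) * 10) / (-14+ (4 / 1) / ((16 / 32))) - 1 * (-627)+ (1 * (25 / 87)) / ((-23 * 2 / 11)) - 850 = -1350754 / 6003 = -225.01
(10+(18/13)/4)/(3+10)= 269/338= 0.80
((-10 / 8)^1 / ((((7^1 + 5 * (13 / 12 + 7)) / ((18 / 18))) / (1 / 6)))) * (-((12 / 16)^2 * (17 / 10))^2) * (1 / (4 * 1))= 23409 / 23306240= 0.00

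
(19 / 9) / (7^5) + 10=1512649 / 151263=10.00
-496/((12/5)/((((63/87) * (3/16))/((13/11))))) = -35805/1508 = -23.74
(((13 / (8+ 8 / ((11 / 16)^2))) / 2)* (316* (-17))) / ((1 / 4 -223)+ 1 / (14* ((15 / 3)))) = 5687605 / 904307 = 6.29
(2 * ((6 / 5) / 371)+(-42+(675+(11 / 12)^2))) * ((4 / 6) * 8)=169313143 / 50085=3380.52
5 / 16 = 0.31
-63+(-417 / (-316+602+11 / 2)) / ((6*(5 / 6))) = -184479 / 2915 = -63.29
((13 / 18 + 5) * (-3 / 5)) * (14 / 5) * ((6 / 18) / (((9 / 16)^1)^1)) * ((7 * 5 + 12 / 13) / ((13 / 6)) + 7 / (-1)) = -18676784 / 342225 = -54.57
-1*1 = -1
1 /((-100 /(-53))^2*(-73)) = -2809 /730000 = -0.00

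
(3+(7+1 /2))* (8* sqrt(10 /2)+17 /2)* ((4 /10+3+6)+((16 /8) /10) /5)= 21063 /25+19824* sqrt(5) /25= 2615.63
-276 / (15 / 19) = -1748 / 5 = -349.60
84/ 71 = 1.18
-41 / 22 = -1.86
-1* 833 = -833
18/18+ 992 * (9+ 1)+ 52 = 9973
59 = 59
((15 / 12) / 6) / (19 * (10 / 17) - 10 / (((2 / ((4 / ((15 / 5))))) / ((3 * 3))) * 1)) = -17 / 3984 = -0.00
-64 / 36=-16 / 9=-1.78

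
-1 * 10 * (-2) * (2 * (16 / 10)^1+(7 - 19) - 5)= -276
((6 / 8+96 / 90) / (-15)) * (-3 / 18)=109 / 5400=0.02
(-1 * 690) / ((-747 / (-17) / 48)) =-62560 / 83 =-753.73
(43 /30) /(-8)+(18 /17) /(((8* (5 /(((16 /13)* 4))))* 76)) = -178829 /1007760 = -0.18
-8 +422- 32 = 382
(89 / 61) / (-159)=-89 / 9699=-0.01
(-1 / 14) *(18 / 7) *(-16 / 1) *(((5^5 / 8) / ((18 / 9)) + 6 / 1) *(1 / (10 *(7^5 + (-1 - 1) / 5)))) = 3221 / 915026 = 0.00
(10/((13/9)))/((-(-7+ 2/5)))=150/143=1.05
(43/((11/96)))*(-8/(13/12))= -396288/143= -2771.24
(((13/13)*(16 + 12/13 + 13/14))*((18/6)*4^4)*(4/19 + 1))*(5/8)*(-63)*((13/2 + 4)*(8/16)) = -44600220/13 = -3430786.15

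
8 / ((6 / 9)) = 12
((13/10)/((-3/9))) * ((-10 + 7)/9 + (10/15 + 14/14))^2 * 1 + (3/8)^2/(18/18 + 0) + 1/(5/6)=-5369/960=-5.59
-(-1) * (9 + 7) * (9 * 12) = 1728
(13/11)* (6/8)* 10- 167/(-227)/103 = 4562969/514382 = 8.87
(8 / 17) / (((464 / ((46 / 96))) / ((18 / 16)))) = 69 / 126208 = 0.00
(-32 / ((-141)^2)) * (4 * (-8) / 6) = 512 / 59643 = 0.01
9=9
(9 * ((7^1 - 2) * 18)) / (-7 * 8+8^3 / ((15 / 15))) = 135 / 76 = 1.78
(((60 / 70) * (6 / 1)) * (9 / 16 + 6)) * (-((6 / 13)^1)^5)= -262440 / 371293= -0.71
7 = 7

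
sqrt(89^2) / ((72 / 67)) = 5963 / 72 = 82.82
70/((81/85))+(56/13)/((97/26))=586222/7857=74.61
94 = 94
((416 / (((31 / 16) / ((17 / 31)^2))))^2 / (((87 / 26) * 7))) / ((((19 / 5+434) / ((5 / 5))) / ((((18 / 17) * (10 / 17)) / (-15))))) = -6657755054080 / 394377348214927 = -0.02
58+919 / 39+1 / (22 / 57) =84.16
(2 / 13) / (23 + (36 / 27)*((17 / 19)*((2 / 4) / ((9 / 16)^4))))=747954 / 140786035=0.01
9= 9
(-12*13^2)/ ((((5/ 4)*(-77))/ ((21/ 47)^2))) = 511056/ 121495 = 4.21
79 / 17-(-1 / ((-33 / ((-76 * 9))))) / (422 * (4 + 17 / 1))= 1284159 / 276199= 4.65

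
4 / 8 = 1 / 2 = 0.50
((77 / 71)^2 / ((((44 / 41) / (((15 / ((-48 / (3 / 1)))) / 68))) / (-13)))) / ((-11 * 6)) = -130585 / 43876864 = -0.00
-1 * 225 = -225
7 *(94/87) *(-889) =-584962/87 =-6723.70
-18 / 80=-9 / 40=-0.22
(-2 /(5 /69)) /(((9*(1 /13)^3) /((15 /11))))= -101062 /11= -9187.45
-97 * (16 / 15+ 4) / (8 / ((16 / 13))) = -14744 / 195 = -75.61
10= 10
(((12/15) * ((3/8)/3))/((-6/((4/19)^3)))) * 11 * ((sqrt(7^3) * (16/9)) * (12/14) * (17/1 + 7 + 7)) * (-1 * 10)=349184 * sqrt(7)/61731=14.97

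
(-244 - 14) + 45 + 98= -115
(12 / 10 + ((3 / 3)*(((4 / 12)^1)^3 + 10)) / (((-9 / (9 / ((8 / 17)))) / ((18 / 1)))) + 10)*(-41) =916883 / 60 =15281.38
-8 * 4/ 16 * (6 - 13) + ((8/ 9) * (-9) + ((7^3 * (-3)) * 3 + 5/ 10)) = -6161/ 2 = -3080.50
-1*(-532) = 532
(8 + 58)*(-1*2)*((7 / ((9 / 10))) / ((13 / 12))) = -947.69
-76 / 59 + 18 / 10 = 151 / 295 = 0.51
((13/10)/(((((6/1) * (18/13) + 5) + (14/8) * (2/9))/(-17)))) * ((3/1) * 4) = -310284/16025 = -19.36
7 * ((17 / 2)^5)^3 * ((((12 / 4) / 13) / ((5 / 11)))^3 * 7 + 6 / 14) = 1849689188616488435989221 / 2249728000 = 822183476676508.64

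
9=9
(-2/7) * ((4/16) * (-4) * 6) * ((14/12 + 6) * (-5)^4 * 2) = 107500/7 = 15357.14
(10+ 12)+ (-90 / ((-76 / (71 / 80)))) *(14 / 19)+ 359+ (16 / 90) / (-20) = 496142473 / 1299600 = 381.77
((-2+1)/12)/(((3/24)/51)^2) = -13872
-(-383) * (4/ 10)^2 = 1532/ 25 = 61.28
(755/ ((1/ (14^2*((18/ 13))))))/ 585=59192/ 169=350.25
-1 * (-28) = 28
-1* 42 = -42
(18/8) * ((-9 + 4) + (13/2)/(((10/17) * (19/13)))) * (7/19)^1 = 61299/28880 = 2.12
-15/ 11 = -1.36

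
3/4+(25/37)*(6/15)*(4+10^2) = 4271/148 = 28.86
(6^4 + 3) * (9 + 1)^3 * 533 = 692367000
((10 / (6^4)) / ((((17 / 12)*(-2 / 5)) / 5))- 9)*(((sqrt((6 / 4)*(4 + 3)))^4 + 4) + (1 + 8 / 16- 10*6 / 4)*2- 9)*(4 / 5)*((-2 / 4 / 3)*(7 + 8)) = 5211137 / 3672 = 1419.15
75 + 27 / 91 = 6852 / 91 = 75.30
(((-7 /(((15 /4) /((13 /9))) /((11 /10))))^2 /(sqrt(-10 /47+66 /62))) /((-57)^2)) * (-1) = -4008004 * sqrt(1808137) /1837084100625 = -0.00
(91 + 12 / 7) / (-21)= -649 / 147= -4.41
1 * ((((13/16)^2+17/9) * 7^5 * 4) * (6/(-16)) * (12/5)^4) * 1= -2665102797/1250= -2132082.24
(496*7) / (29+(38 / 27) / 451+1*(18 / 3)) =99.19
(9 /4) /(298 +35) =1 /148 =0.01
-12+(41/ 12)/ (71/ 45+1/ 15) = -9.92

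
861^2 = 741321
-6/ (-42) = 1/ 7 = 0.14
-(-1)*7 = 7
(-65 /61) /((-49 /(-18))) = -0.39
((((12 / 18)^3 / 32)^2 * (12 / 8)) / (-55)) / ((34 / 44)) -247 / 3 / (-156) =174419 / 330480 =0.53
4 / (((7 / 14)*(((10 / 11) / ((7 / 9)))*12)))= 77 / 135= 0.57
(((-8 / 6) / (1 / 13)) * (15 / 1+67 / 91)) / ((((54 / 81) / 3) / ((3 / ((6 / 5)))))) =-3068.57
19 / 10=1.90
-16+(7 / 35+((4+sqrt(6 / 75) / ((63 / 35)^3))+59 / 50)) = -531 / 50+25*sqrt(2) / 729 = -10.57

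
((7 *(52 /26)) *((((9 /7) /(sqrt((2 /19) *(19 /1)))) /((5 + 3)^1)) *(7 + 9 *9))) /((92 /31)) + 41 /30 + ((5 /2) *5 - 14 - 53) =-797 /15 + 3069 *sqrt(2) /92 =-5.96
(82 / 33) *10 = 820 / 33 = 24.85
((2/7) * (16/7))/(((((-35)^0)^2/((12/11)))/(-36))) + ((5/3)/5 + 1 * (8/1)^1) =-27997/1617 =-17.31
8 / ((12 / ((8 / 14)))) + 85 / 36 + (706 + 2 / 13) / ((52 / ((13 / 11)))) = 677153 / 36036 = 18.79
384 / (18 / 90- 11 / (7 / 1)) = -280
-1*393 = -393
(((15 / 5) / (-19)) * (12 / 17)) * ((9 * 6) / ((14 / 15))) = -14580 / 2261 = -6.45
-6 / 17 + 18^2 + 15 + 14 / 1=5995 / 17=352.65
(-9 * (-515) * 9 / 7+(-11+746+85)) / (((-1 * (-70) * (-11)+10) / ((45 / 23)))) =-427095 / 24472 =-17.45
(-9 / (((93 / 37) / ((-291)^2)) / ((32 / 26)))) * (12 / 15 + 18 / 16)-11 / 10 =-2895078461 / 4030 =-718381.75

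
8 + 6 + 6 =20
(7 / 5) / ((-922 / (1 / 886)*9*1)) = -7 / 36760140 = -0.00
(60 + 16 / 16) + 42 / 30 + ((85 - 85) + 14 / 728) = 16229 / 260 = 62.42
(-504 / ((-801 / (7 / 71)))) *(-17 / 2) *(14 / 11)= -46648 / 69509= -0.67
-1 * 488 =-488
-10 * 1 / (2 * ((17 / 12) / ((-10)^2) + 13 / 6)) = -6000 / 2617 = -2.29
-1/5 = -0.20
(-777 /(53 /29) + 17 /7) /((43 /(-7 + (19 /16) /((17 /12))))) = 32855885 /542402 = 60.57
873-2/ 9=7855/ 9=872.78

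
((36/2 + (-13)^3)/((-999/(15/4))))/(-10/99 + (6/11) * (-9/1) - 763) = -119845/11252884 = -0.01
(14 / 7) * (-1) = -2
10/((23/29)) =290/23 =12.61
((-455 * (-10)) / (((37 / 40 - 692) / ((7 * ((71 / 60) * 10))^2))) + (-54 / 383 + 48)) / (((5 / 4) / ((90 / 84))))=-1228554877940 / 31761807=-38680.26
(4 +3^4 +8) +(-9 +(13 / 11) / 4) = 3709 / 44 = 84.30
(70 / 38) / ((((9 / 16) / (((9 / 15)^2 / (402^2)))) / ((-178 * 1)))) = -4984 / 3838095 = -0.00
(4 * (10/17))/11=40/187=0.21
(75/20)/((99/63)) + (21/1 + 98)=5341/44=121.39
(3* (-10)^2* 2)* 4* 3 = 7200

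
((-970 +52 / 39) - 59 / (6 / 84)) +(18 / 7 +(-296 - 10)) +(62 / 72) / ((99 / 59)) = -52330477 / 24948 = -2097.58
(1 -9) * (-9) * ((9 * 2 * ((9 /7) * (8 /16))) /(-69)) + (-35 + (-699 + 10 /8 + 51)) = -446823 /644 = -693.82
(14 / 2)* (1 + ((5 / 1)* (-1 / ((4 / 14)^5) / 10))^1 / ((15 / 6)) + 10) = -105329 / 160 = -658.31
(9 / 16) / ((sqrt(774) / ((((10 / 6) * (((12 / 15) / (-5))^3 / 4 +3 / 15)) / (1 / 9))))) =27981 * sqrt(86) / 4300000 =0.06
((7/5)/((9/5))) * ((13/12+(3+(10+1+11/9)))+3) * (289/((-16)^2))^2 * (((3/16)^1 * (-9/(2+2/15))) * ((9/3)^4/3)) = -408.70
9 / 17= 0.53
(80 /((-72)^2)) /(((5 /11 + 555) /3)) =11 /131976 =0.00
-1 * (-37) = 37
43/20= 2.15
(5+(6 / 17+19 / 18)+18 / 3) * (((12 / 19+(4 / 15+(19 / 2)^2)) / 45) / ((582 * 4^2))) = 394542473 / 146177913600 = 0.00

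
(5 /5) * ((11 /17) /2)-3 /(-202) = 581 /1717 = 0.34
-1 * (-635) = 635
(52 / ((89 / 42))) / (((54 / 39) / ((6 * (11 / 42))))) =7436 / 267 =27.85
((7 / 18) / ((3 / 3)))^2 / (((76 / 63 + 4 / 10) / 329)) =564235 / 18216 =30.97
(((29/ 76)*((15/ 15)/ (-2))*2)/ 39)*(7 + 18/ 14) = -841/ 10374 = -0.08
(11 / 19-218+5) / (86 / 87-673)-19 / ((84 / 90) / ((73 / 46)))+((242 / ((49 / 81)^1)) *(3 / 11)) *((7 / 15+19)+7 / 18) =10687774057827 / 5007644180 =2134.29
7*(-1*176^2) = -216832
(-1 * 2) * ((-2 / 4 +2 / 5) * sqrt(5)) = 0.45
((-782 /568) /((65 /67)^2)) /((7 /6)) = -5265597 /4199650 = -1.25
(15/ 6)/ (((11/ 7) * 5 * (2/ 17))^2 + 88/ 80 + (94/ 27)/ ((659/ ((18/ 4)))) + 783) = 699907425/ 219764837447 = 0.00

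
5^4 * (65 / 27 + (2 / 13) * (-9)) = 224375 / 351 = 639.25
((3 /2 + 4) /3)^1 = 11 /6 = 1.83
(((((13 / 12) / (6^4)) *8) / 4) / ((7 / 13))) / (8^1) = 169 / 435456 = 0.00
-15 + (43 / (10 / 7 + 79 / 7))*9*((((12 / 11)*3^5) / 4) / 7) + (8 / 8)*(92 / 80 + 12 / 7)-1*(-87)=49758119 / 137060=363.04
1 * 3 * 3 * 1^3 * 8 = 72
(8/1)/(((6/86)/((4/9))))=1376/27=50.96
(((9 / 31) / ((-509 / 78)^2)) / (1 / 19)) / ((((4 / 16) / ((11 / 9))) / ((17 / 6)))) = 14410968 / 8031511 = 1.79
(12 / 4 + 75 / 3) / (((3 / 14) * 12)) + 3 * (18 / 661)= 65264 / 5949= 10.97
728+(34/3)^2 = 7708/9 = 856.44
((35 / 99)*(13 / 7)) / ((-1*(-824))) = 65 / 81576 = 0.00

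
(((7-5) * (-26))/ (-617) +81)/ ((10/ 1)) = 50029/ 6170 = 8.11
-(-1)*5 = 5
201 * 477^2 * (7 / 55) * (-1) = -320133303 / 55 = -5820605.51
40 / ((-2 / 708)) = -14160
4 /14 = 2 /7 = 0.29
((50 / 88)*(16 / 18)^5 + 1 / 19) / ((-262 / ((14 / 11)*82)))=-2606384186 / 17783728281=-0.15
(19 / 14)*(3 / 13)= 57 / 182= 0.31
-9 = -9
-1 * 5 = -5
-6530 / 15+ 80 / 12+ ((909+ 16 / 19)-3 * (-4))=28111 / 57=493.18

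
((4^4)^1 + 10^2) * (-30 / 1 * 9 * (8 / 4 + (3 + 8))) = -1249560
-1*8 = -8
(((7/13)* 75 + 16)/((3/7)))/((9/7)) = 35917/351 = 102.33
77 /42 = 11 /6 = 1.83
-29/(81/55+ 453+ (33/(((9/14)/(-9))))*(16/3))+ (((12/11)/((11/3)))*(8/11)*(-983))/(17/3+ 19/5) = -234522669625/10444628524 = -22.45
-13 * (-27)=351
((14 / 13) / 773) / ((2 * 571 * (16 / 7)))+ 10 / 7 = 918076983 / 642653648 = 1.43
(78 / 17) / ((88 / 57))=2223 / 748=2.97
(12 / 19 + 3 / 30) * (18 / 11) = 1251 / 1045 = 1.20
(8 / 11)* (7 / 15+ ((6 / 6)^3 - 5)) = -424 / 165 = -2.57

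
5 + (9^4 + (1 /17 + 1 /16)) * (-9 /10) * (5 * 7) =-112428655 /544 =-206670.32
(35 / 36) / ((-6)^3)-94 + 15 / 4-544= -4931963 / 7776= -634.25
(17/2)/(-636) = -17/1272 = -0.01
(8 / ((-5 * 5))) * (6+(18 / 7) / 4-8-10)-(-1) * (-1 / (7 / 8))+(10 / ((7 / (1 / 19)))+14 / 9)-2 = 63506 / 29925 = 2.12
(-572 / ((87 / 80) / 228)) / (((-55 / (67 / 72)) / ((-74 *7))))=-274316224 / 261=-1051020.02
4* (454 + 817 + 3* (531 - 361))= 7124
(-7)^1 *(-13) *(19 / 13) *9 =1197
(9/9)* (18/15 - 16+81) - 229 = -814/5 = -162.80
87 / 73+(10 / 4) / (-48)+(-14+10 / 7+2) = -462683 / 49056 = -9.43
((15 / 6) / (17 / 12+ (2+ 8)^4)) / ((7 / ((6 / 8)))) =45 / 1680238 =0.00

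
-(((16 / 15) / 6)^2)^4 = -16777216 / 16815125390625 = -0.00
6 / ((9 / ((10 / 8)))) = 0.83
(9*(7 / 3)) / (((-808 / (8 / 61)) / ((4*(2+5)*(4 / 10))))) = -1176 / 30805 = -0.04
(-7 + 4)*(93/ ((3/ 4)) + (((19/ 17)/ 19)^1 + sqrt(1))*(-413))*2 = 31956/ 17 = 1879.76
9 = 9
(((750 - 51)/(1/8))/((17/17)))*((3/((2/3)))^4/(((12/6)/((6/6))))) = 4586139/4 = 1146534.75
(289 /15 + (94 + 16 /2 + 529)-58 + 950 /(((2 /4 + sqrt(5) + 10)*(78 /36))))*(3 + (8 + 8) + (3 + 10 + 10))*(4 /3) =2923935392 /82095-1276800*sqrt(5) /5473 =35094.83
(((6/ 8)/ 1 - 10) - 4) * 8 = -106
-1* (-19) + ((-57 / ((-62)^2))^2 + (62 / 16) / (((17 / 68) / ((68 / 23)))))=22031591703 / 339855728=64.83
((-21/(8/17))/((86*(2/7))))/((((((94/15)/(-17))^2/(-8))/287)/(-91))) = -4243946554575/1519792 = -2792452.23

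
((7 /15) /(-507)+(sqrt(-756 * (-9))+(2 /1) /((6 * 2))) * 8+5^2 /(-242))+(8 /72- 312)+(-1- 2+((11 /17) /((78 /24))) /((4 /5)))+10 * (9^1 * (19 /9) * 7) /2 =11000157217 /31286970+144 * sqrt(21) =1011.48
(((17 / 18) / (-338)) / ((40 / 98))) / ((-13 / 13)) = 833 / 121680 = 0.01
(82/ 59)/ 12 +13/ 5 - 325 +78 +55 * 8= 346417/ 1770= 195.72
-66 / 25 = -2.64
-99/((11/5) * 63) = -5/7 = -0.71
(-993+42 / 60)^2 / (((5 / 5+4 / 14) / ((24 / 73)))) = 1378523006 / 5475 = 251785.02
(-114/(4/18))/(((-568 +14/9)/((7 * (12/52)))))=96957/66274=1.46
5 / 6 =0.83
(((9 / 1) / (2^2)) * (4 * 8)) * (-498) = -35856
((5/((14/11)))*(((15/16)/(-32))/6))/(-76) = 275/1089536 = 0.00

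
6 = 6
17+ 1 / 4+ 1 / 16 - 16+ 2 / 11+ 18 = 3431 / 176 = 19.49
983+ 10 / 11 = 10823 / 11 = 983.91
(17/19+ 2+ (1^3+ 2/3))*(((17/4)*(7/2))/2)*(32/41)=61880/2337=26.48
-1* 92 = -92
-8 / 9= -0.89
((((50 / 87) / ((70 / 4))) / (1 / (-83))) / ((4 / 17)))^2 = 49773025 / 370881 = 134.20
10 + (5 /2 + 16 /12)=83 /6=13.83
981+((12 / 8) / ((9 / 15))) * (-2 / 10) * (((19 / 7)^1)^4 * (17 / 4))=16627591 / 19208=865.66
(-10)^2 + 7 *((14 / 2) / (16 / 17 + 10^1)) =104.48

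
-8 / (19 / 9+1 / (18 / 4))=-24 / 7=-3.43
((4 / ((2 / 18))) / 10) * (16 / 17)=288 / 85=3.39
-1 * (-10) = 10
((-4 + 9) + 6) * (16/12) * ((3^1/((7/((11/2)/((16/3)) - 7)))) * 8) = -2101/7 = -300.14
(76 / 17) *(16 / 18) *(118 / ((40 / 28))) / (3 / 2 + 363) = 502208 / 557685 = 0.90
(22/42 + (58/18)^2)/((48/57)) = 12.95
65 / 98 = 0.66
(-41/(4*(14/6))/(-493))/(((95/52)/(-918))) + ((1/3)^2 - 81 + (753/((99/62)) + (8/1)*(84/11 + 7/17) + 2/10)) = 1330116593/2950605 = 450.79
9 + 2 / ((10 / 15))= 12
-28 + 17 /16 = -431 /16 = -26.94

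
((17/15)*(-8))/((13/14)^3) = -373184/32955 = -11.32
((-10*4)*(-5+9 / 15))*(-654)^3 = -49231822464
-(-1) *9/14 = 9/14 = 0.64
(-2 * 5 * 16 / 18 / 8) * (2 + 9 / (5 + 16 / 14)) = -3.85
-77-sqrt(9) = -80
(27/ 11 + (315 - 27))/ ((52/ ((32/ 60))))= 426/ 143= 2.98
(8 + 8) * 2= 32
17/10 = 1.70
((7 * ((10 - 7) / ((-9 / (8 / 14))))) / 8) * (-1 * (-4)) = -2 / 3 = -0.67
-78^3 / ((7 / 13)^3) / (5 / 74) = -77151715056 / 1715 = -44986422.77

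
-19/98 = -0.19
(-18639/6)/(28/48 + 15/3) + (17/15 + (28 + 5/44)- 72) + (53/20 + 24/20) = -595.29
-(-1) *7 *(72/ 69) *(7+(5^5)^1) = 526176/ 23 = 22877.22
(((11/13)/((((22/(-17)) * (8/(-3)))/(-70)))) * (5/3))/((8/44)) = -32725/208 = -157.33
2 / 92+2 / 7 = 99 / 322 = 0.31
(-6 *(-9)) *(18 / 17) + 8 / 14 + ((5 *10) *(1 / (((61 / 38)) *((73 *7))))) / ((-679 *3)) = 62334237292 / 1079420559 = 57.75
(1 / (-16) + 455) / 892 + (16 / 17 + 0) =352095 / 242624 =1.45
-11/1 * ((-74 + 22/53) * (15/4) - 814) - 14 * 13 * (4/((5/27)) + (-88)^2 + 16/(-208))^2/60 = -31505931975767/172250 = -182908168.22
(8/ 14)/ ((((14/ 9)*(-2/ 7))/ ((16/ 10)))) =-72/ 35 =-2.06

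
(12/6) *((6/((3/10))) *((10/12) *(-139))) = -13900/3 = -4633.33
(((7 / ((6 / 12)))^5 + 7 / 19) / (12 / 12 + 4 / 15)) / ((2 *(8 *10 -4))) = 153279945 / 54872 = 2793.41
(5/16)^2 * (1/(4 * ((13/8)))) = 25/1664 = 0.02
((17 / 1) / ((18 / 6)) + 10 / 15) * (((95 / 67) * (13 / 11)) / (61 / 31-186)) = -0.06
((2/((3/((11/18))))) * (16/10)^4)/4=11264/16875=0.67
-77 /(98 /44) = -242 /7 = -34.57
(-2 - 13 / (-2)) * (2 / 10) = 9 / 10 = 0.90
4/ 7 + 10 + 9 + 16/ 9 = 1345/ 63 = 21.35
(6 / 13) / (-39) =-2 / 169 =-0.01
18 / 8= 9 / 4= 2.25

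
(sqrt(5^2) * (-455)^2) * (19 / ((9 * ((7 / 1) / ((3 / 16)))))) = 2809625 / 48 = 58533.85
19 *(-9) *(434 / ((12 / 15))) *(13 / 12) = -803985 / 8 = -100498.12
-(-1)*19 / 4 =4.75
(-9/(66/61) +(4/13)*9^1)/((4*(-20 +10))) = 1587/11440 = 0.14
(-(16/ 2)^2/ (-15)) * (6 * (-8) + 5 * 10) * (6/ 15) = 256/ 75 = 3.41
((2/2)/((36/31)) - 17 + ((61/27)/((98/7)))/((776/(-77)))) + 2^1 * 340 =663.85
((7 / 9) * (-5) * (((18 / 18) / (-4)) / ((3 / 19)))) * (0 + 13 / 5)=16.01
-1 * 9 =-9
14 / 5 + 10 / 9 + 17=941 / 45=20.91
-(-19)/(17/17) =19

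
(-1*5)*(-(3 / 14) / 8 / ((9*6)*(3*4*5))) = 1 / 24192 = 0.00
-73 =-73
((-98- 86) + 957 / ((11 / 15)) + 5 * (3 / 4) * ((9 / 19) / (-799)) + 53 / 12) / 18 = 25627375 / 409887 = 62.52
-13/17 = -0.76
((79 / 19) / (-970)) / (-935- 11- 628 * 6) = 79 / 86879020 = 0.00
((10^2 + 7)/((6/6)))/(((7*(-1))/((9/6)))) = -321/14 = -22.93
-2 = -2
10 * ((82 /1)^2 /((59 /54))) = 3630960 /59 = 61541.69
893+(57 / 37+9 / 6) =66307 / 74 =896.04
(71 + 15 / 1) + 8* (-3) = 62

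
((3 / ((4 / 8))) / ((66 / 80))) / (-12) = -20 / 33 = -0.61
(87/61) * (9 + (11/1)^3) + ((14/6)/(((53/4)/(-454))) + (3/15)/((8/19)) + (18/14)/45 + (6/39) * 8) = 64710498107/35304360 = 1832.93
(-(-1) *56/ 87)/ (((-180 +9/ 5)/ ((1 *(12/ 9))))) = -1120/ 232551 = -0.00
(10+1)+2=13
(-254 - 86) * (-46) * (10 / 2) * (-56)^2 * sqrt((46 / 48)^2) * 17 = 11985870400 / 3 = 3995290133.33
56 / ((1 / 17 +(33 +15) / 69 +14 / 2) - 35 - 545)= -782 / 7991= -0.10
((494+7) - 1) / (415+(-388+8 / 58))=14500 / 787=18.42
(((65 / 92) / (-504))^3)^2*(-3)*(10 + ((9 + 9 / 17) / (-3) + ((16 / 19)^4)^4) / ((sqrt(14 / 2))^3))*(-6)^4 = -377094453125 / 1278067910595985406951424 + 575530668106272946246307729046875*sqrt(7) / 307083546401512511546232739235513816016331210752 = -0.00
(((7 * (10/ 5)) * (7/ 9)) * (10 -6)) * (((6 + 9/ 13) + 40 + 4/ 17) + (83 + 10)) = 1346912/ 221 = 6094.62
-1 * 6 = -6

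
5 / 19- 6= -109 / 19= -5.74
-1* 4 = -4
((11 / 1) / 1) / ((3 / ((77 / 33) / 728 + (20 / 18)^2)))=114697 / 25272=4.54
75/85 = 15/17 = 0.88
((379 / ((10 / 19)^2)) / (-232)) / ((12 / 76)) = -2599561 / 69600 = -37.35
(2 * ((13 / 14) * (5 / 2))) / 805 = 13 / 2254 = 0.01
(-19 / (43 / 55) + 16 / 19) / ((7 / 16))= -306672 / 5719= -53.62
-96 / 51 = -32 / 17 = -1.88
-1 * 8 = -8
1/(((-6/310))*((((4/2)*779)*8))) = -155/37392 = -0.00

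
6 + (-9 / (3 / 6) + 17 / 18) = -199 / 18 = -11.06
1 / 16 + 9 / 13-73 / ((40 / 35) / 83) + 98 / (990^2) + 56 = -267305853229 / 50965200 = -5244.87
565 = 565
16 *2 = 32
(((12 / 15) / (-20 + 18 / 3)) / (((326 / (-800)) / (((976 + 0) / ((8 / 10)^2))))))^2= 59536000000 / 1301881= 45730.75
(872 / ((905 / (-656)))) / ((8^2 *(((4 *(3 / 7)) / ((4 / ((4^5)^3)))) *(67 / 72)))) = -93849 / 4069145968640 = -0.00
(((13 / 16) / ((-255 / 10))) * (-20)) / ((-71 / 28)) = -0.25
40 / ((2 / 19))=380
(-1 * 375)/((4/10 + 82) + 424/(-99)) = -185625/38668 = -4.80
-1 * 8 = -8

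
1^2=1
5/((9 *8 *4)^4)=5/6879707136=0.00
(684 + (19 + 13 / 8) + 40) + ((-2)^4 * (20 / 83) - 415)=221431 / 664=333.48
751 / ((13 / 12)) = 9012 / 13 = 693.23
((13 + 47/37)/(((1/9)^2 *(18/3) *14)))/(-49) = -3564/12691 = -0.28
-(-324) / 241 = 324 / 241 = 1.34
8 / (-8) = -1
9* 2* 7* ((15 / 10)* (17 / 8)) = 401.62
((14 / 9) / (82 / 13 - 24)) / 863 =-91 / 893205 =-0.00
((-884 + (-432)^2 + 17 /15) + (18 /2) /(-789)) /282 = 366374363 /556245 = 658.66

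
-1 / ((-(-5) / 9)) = -9 / 5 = -1.80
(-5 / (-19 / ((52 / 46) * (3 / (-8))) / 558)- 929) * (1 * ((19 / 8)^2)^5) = -279560809658534429 / 49392123904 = -5660028.11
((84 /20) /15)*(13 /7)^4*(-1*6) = -171366 /8575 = -19.98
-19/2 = -9.50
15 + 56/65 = 1031/65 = 15.86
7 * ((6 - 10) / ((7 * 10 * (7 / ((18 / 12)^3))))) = -27 / 140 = -0.19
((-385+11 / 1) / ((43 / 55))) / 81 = -5.91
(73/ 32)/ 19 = 73/ 608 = 0.12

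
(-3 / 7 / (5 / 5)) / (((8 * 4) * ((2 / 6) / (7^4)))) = -3087 / 32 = -96.47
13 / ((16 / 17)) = 221 / 16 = 13.81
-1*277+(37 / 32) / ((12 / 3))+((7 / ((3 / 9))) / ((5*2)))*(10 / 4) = -271.46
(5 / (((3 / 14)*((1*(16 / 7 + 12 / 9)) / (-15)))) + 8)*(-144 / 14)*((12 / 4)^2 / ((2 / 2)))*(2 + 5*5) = 29489508 / 133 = 221725.62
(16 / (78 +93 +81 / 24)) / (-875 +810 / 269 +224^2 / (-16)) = -34432 / 1504017855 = -0.00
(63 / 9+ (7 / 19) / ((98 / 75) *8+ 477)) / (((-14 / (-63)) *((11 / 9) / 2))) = 393892632 / 7640831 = 51.55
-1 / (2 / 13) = -13 / 2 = -6.50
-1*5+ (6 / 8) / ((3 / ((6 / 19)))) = -187 / 38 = -4.92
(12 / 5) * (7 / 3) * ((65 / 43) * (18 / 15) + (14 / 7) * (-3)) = -1008 / 43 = -23.44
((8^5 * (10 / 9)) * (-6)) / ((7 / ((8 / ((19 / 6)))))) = -10485760 / 133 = -78840.30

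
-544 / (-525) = 544 / 525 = 1.04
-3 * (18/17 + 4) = -15.18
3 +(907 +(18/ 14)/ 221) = 1407779/ 1547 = 910.01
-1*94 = -94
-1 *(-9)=9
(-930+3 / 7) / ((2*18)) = -723 / 28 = -25.82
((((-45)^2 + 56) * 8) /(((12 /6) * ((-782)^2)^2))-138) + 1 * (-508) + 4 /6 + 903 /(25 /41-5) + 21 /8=-2379494304528497 /2804712019320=-848.39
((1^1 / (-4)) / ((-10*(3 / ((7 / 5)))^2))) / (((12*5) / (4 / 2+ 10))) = 49 / 45000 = 0.00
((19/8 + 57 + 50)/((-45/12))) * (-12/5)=70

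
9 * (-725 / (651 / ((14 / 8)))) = -2175 / 124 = -17.54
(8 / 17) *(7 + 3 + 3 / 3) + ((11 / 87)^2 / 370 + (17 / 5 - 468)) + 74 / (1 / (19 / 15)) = -3482029229 / 9521802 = -365.69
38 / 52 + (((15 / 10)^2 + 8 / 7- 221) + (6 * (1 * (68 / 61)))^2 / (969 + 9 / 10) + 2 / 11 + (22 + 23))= -8267977398225 / 48168091972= -171.65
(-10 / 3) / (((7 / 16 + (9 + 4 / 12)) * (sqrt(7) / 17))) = -2.19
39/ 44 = 0.89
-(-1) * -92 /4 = -23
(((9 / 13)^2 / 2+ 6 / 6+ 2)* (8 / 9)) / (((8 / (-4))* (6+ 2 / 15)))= -1825 / 7774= -0.23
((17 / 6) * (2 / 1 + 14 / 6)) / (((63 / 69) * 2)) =5083 / 756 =6.72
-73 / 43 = -1.70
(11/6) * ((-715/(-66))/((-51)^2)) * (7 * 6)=5005/15606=0.32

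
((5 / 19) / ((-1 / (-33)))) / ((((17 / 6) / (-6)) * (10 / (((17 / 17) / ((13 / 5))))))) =-2970 / 4199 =-0.71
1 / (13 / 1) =1 / 13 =0.08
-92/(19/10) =-48.42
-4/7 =-0.57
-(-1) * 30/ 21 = 10/ 7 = 1.43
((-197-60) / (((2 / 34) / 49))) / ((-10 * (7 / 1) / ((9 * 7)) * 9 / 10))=214081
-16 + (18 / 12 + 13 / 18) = -124 / 9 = -13.78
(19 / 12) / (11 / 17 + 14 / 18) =969 / 872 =1.11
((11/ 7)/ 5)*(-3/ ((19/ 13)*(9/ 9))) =-429/ 665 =-0.65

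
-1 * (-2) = 2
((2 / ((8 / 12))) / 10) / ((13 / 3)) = 9 / 130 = 0.07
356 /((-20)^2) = 89 /100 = 0.89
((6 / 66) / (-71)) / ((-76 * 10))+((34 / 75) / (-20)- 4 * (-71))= 12641819023 / 44517000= 283.98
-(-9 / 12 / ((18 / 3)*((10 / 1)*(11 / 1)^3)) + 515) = -54837199 / 106480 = -515.00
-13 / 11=-1.18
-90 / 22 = -45 / 11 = -4.09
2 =2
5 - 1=4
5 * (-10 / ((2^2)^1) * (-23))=575 / 2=287.50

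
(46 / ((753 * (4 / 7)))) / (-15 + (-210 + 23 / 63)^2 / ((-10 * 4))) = -4260060 / 44378368499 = -0.00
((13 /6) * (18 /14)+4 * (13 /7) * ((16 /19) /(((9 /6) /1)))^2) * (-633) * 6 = -49206677 /2527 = -19472.37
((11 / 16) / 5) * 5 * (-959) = -10549 / 16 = -659.31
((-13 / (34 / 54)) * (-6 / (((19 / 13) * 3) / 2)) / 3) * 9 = 54756 / 323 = 169.52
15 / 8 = 1.88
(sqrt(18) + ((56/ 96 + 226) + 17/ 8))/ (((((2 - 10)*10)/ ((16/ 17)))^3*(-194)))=3*sqrt(2)/ 119140250 + 5489/ 2859366000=0.00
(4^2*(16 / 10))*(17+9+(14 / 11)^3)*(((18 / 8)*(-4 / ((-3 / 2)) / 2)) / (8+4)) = 239040 / 1331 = 179.59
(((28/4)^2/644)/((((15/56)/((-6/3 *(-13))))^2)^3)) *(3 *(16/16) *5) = 16672713927188021248/17465625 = 954601620450.92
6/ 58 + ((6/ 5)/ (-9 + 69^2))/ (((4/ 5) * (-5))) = 47491/ 459360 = 0.10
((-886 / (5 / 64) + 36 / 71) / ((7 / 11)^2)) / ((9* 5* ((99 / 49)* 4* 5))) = -11070961 / 718875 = -15.40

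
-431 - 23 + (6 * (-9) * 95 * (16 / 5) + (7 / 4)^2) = -269871 / 16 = -16866.94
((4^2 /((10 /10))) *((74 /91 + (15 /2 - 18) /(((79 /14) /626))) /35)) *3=-401671488 /251615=-1596.37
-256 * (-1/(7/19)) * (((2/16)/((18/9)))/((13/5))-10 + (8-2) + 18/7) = -621680/637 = -975.95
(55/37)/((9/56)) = 3080/333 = 9.25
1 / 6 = 0.17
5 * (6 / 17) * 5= 150 / 17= 8.82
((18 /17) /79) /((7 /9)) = 162 /9401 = 0.02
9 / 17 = 0.53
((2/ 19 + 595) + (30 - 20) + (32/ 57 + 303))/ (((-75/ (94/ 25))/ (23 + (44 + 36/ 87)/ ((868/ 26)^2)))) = -39715018988/ 37839375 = -1049.57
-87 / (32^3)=-87 / 32768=-0.00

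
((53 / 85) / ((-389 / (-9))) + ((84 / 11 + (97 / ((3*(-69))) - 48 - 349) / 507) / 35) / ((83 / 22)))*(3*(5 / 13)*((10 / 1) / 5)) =267423809386 / 1747330499187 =0.15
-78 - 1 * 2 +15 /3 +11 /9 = -664 /9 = -73.78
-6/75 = -2/25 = -0.08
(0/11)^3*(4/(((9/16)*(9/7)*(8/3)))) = 0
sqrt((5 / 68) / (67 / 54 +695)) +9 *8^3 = 3 *sqrt(19174470) / 1278298 +4608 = 4608.01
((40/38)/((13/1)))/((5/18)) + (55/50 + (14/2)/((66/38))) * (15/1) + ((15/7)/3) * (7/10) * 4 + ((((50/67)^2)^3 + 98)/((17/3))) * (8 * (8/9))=1691689126076342583/8356364428007882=202.44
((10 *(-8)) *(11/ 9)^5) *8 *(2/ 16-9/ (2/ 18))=8335999760/ 59049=141170.89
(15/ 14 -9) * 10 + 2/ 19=-10531/ 133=-79.18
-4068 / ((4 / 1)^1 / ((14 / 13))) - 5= -14303 / 13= -1100.23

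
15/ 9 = 5/ 3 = 1.67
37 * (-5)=-185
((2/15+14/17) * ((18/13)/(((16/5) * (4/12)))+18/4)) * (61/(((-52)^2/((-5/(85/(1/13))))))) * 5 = -0.00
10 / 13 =0.77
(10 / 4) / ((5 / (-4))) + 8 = 6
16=16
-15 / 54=-0.28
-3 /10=-0.30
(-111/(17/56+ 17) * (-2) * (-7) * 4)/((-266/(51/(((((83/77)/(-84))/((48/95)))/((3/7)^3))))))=-607647744/2846485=-213.47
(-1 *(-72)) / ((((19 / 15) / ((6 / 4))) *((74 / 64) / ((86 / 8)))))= 557280 / 703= 792.72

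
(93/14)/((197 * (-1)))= -93/2758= -0.03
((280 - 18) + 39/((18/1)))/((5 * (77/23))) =7291/462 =15.78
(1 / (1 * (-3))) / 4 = -1 / 12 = -0.08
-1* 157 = -157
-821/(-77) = 821/77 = 10.66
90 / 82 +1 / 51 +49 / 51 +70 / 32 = 142705 / 33456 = 4.27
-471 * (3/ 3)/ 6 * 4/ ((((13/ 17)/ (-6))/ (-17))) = -544476/ 13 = -41882.77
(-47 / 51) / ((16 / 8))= -47 / 102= -0.46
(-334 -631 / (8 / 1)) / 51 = -1101 / 136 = -8.10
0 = 0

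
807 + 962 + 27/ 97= 1769.28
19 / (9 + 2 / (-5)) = 95 / 43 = 2.21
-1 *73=-73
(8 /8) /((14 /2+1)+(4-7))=1 /5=0.20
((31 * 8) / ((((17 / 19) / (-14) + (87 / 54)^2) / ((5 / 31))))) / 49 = 246240 / 763693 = 0.32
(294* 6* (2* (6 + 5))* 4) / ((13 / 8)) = 1241856 / 13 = 95527.38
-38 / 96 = -19 / 48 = -0.40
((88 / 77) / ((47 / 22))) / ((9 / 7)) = 176 / 423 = 0.42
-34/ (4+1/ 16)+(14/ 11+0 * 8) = -5074/ 715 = -7.10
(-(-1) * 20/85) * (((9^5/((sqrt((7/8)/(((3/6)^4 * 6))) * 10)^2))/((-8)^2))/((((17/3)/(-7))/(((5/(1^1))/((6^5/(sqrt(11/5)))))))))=-2187 * sqrt(55)/14796800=-0.00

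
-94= -94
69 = 69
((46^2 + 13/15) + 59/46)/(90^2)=1461523/5589000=0.26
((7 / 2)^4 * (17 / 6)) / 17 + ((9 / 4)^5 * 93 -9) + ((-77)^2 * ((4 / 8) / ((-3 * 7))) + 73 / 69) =370149145 / 70656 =5238.75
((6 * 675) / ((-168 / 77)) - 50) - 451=-9429 / 4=-2357.25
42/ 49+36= 258/ 7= 36.86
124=124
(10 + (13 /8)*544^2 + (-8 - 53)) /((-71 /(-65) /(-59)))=-1844040575 /71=-25972402.46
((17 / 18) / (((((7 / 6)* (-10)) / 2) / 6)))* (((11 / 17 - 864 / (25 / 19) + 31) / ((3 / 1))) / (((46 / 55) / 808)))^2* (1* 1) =-398114633256712064 / 10117125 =-39350569777.16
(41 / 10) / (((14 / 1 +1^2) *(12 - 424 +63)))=-41 / 52350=-0.00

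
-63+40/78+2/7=-16981/273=-62.20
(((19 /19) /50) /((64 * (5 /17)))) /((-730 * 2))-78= -1822080017 /23360000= -78.00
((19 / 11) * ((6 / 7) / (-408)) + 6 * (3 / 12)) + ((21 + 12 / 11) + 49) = 380067 / 5236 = 72.59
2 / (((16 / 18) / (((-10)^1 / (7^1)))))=-45 / 14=-3.21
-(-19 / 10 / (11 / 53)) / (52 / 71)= 71497 / 5720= 12.50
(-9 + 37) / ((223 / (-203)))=-5684 / 223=-25.49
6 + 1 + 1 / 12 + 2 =109 / 12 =9.08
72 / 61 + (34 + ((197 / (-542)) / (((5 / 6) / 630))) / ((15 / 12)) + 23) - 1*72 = -19311969 / 82655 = -233.65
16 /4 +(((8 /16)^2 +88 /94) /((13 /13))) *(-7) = -809 /188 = -4.30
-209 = -209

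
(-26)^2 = 676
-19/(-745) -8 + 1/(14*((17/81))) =-1353613/177310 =-7.63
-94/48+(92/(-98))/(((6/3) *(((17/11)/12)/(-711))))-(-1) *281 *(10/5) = 63002657/19992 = 3151.39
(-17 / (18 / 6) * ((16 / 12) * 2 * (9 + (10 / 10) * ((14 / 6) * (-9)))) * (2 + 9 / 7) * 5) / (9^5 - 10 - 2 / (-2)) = 391 / 7749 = 0.05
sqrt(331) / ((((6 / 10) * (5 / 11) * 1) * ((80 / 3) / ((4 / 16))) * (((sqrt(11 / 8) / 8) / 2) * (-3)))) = -sqrt(7282) / 30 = -2.84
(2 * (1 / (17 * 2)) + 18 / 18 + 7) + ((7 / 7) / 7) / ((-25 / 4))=23907 / 2975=8.04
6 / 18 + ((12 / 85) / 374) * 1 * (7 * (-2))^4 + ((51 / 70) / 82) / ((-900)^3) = 65778130403945957 / 4434132780000000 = 14.83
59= 59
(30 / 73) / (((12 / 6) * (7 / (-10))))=-150 / 511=-0.29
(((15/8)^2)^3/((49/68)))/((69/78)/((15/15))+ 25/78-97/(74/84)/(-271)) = 15144749465625/404718813184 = 37.42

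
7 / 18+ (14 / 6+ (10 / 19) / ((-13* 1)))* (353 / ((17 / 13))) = 3600743 / 5814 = 619.32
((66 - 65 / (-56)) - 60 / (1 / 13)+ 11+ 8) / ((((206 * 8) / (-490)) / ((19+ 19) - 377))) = -461014575 / 6592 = -69935.46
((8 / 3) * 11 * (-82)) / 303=-7216 / 909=-7.94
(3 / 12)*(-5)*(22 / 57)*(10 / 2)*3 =-275 / 38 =-7.24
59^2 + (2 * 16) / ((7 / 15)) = 24847 / 7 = 3549.57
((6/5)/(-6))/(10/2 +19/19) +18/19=521/570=0.91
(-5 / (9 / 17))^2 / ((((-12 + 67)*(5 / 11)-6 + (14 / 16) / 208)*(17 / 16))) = 11315200 / 2561463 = 4.42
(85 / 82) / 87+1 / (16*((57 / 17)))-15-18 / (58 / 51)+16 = -14.80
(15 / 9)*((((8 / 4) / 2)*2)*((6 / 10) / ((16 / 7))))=0.88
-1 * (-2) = 2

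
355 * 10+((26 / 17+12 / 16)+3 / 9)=724733 / 204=3552.61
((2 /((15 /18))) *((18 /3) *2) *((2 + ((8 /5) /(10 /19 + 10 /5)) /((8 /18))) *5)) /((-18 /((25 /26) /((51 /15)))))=-3425 /442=-7.75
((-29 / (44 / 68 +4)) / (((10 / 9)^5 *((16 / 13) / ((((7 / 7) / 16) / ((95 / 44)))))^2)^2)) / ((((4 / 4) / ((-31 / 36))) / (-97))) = -240163543187481501240939 / 4318186543513600000000000000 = -0.00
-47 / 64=-0.73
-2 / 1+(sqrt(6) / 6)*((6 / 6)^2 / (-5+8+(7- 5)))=-2+sqrt(6) / 30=-1.92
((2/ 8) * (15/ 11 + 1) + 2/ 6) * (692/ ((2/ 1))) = 10553/ 33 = 319.79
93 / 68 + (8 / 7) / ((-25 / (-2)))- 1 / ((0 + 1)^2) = 5463 / 11900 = 0.46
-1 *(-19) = 19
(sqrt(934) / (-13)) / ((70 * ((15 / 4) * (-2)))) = sqrt(934) / 6825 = 0.00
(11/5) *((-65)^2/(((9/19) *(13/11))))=149435/9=16603.89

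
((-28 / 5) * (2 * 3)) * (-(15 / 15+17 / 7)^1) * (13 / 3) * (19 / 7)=47424 / 35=1354.97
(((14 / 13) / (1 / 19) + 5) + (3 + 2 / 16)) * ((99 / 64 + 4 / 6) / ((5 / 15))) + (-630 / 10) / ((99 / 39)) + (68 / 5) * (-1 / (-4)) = 61653107 / 366080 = 168.41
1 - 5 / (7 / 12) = -53 / 7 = -7.57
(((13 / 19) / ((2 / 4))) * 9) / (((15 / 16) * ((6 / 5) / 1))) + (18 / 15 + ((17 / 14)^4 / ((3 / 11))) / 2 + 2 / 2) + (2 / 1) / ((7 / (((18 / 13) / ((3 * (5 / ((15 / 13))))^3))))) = 10715312966149 / 625403644320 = 17.13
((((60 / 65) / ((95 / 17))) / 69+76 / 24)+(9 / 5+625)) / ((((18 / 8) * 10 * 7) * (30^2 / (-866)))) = -46489316491 / 12079226250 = -3.85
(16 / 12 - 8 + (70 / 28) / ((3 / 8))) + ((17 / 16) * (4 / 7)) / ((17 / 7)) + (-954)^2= 3640465 / 4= 910116.25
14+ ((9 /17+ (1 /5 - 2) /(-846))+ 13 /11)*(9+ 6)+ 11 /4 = 1492385 /35156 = 42.45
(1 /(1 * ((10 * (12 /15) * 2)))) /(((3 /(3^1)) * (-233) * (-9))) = 1 /33552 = 0.00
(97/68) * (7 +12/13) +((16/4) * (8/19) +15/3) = 302097/16796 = 17.99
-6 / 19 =-0.32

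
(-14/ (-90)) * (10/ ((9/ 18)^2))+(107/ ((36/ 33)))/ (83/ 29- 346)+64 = 78049/ 1116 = 69.94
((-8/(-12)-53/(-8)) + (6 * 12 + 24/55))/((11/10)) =105241/1452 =72.48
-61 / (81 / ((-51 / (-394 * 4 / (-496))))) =64294 / 5319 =12.09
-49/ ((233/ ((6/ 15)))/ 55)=-1078/ 233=-4.63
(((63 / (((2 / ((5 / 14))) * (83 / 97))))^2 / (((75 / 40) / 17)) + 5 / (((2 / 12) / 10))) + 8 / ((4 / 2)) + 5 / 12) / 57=154727447 / 4712076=32.84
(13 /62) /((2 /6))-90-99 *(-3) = 12873 /62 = 207.63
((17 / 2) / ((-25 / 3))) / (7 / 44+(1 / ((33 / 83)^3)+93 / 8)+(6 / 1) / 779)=-5710964292 / 155106482525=-0.04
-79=-79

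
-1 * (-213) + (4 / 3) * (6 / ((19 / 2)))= 4063 / 19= 213.84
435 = 435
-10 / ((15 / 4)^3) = -128 / 675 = -0.19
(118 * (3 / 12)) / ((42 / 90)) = 885 / 14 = 63.21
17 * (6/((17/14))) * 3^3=2268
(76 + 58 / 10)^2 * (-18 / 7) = -3011058 / 175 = -17206.05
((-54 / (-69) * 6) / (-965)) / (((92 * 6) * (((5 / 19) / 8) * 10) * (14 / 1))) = -171 / 89334875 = -0.00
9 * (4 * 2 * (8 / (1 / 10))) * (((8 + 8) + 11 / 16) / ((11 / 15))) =1441800 / 11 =131072.73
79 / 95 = 0.83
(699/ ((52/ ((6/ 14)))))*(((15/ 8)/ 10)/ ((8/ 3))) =18873/ 46592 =0.41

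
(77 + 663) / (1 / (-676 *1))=-500240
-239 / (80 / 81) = -19359 / 80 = -241.99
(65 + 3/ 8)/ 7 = 523/ 56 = 9.34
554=554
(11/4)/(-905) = -11/3620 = -0.00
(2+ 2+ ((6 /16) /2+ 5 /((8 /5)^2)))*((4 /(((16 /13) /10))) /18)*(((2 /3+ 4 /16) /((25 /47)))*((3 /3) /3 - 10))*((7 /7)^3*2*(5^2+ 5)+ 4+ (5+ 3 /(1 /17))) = -25533079 /1152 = -22164.13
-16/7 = -2.29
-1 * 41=-41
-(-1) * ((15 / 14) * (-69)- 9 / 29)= -30141 / 406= -74.24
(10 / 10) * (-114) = -114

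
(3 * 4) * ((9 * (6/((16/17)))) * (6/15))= 1377/5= 275.40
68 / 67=1.01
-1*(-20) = 20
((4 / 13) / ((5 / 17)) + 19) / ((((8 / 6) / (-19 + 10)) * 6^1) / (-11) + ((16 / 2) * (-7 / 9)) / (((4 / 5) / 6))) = -0.43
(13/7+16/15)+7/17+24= 48794/1785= 27.34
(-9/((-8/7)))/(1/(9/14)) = 81/16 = 5.06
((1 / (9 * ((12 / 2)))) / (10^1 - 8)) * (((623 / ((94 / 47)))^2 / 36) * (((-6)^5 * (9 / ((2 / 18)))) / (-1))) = 31438449 / 2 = 15719224.50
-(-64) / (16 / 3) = 12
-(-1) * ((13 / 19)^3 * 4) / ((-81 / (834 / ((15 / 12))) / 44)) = -429979264 / 925965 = -464.36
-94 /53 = -1.77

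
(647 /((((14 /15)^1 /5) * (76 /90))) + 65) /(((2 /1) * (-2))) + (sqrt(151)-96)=-2422493 /2128 + sqrt(151)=-1126.10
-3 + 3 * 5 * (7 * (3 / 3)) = 102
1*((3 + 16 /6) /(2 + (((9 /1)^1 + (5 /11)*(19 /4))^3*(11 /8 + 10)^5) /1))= 47452258304 /2216015001075982035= 0.00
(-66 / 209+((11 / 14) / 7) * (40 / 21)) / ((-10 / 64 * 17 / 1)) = 63808 / 1661835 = 0.04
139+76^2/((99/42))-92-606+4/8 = 124867/66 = 1891.92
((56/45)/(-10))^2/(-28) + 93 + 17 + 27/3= 6024347/50625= 119.00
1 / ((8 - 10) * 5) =-1 / 10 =-0.10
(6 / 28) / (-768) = -1 / 3584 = -0.00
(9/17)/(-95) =-9/1615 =-0.01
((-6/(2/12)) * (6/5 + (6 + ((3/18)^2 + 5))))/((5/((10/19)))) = -4402/95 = -46.34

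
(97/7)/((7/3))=291/49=5.94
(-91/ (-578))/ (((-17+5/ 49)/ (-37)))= 164983/ 478584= 0.34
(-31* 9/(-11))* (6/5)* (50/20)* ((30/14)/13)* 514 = 6453270/1001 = 6446.82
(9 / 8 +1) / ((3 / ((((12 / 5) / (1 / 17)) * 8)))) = 1156 / 5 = 231.20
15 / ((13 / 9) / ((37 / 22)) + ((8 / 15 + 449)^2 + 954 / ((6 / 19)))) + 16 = 27319721483 / 1707474788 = 16.00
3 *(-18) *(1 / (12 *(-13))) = 9 / 26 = 0.35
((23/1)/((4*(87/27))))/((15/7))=483/580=0.83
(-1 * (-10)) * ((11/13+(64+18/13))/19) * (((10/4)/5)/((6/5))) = 7175/494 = 14.52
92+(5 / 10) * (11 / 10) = 1851 / 20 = 92.55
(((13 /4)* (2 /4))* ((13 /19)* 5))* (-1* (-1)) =845 /152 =5.56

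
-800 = -800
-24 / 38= -12 / 19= -0.63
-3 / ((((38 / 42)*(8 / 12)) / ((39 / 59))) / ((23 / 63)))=-2691 / 2242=-1.20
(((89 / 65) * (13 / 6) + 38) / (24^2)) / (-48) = -1229 / 829440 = -0.00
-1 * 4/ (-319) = 4/ 319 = 0.01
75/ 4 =18.75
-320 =-320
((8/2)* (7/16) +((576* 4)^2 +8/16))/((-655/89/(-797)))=1506168126909/2620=574873330.88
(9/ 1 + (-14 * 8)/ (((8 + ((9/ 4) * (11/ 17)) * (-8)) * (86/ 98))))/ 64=58645/ 85312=0.69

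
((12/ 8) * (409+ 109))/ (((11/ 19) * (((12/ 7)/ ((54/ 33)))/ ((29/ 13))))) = 2857.81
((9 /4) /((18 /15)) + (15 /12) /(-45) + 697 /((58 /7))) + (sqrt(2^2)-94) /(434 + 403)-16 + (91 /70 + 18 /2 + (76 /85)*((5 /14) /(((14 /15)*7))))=454085955031 /5661434520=80.21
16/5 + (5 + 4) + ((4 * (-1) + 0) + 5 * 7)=43.20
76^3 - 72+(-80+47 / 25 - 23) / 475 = 5211982472 / 11875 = 438903.79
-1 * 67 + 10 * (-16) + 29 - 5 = -203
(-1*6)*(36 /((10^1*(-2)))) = 54 /5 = 10.80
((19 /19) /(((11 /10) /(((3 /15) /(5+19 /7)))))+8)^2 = 5678689 /88209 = 64.38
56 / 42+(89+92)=547 / 3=182.33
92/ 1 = 92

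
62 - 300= -238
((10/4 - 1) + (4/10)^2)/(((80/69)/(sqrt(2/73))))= 5727*sqrt(146)/292000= 0.24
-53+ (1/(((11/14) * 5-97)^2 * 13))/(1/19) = -1169786677/22071517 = -53.00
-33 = -33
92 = 92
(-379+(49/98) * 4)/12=-377/12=-31.42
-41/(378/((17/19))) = -697/7182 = -0.10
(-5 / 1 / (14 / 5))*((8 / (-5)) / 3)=20 / 21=0.95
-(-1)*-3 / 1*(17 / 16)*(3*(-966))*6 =221697 / 4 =55424.25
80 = 80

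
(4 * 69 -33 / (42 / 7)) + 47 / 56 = 15195 / 56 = 271.34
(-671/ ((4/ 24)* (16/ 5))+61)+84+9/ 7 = -62263/ 56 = -1111.84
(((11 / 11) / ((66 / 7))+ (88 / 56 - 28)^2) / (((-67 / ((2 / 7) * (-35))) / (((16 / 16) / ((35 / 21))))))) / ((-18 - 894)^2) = 2259193 / 30036771072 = 0.00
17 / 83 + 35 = 2922 / 83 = 35.20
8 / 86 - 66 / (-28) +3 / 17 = 26881 / 10234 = 2.63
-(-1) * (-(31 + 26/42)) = -664/21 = -31.62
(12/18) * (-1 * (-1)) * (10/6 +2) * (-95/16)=-1045/72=-14.51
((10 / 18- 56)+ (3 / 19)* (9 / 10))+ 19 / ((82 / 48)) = -3097487 / 70110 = -44.18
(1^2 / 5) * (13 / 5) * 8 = 104 / 25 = 4.16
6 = 6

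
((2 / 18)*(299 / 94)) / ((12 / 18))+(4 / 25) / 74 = 277703 / 521700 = 0.53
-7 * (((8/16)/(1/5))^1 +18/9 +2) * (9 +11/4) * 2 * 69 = -295113/4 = -73778.25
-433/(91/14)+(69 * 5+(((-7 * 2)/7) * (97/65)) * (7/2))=17416/65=267.94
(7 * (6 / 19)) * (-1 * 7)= -294 / 19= -15.47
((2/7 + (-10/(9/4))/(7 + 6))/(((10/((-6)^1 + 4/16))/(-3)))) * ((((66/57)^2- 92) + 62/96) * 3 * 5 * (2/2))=63469949/485184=130.82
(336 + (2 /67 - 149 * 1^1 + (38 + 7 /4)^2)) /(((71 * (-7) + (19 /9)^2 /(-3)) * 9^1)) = -51146721 /129853504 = -0.39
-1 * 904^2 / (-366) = 408608 / 183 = 2232.83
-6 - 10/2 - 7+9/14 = -243/14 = -17.36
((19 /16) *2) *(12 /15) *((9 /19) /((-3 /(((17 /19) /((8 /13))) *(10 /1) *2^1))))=-663 /76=-8.72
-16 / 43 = -0.37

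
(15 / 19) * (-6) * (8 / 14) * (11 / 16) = -495 / 266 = -1.86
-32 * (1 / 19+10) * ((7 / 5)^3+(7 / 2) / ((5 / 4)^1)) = -4235616 / 2375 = -1783.42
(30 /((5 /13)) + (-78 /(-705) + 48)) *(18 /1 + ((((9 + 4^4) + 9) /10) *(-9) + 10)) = -32392148 /1175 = -27567.79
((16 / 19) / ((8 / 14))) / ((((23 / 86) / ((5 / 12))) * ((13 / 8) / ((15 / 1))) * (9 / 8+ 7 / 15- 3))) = -14448000 / 960089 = -15.05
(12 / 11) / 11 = 12 / 121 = 0.10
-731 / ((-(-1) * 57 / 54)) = -13158 / 19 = -692.53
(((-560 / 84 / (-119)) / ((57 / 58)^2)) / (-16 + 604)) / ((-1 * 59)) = -16820 / 10059751989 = -0.00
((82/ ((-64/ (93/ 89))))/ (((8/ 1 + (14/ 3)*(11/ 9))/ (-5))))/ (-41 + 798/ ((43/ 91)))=4426893/ 14932832960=0.00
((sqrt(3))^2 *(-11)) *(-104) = 3432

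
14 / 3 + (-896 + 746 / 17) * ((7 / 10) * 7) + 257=-997996 / 255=-3913.71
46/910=23/455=0.05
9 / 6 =1.50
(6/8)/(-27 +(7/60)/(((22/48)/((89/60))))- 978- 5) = -2475/3331754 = -0.00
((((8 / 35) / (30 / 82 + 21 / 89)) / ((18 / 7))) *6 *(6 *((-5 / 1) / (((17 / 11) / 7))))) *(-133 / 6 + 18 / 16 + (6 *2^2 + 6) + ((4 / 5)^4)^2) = -24039274113547 / 21874218750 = -1098.98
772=772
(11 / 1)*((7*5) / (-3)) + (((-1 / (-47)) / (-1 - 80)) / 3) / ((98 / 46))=-128.33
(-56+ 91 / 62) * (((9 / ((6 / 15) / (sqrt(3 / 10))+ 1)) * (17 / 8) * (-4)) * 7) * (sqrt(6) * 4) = -6207516 * sqrt(5) / 31+ 7759395 * sqrt(6) / 31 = 165359.06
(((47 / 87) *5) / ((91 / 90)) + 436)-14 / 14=1155015 / 2639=437.67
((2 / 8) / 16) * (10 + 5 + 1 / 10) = 151 / 640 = 0.24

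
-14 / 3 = -4.67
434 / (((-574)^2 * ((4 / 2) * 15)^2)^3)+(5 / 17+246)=7797830807807404009632000527 / 31660645744620460512000000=246.29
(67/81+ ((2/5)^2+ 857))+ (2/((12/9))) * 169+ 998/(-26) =56498849/52650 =1073.10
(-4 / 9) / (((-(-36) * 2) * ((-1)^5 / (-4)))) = -2 / 81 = -0.02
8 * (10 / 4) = 20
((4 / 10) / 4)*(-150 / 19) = -15 / 19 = -0.79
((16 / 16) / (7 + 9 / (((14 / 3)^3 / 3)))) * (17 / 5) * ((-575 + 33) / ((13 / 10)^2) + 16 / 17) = -2520901824 / 16846765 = -149.64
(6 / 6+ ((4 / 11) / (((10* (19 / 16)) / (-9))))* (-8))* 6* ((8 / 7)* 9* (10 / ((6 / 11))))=482256 / 133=3625.98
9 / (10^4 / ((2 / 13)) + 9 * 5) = 9 / 65045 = 0.00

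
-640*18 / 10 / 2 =-576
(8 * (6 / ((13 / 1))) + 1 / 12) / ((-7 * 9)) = -589 / 9828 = -0.06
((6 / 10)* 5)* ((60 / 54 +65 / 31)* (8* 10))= 769.89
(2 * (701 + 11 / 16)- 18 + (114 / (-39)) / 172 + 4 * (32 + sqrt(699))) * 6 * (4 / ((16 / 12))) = 72 * sqrt(699) + 60909633 / 2236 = 29144.02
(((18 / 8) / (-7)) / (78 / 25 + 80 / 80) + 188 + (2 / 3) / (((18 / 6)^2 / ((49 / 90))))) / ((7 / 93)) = 20417567851 / 8176140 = 2497.21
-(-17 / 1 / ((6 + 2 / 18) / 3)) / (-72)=-51 / 440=-0.12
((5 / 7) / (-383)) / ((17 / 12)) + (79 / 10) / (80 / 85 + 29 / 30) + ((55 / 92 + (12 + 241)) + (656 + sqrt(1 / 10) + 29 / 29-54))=861.05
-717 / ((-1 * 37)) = 717 / 37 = 19.38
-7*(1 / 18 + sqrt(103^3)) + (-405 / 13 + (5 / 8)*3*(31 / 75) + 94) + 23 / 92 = 297097 / 4680 -721*sqrt(103) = -7253.87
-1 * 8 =-8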